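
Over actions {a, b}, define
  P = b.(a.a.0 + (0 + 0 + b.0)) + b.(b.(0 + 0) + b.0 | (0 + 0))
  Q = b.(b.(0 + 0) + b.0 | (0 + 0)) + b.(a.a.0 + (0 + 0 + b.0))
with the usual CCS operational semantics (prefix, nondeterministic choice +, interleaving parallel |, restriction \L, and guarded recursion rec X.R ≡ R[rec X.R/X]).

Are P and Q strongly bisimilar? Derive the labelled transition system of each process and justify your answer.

bisimilar

Reachable graph of P (7 states):
  s0 = b.(a.a.0 + (0 + 0 + b.0)) + b.(b.(0 + 0) + b.0 | (0 + 0)) → ··b··> s1, ··b··> s2
  s1 = a.a.0 + (0 + 0 + b.0) → ··a··> s3, ··b··> s4
  s2 = b.(0 + 0) + b.0 | (0 + 0) → ··b··> s5, ··b··> s6
  s3 = a.0 → ··a··> s4
  s4 = 0 → stopped
  s5 = 0 + 0 → stopped
  s6 = 0 | (0 + 0) → stopped
Reachable graph of Q (7 states):
  t0 = b.(b.(0 + 0) + b.0 | (0 + 0)) + b.(a.a.0 + (0 + 0 + b.0)) → ··b··> t1, ··b··> t2
  t1 = a.a.0 + (0 + 0 + b.0) → ··a··> t3, ··b··> t4
  t2 = b.(0 + 0) + b.0 | (0 + 0) → ··b··> t5, ··b··> t6
  t3 = a.0 → ··a··> t4
  t4 = 0 → stopped
  t5 = 0 + 0 → stopped
  t6 = 0 | (0 + 0) → stopped
Coarsest stable partition (strong bisimilarity classes):
  B0 = {s0, t0}
  B1 = {s1, t1}
  B2 = {s4, s5, s6, t4, t5, t6}
  B3 = {s3, t3}
  B4 = {s2, t2}
s0 ∈ B0, t0 ∈ B0 → same block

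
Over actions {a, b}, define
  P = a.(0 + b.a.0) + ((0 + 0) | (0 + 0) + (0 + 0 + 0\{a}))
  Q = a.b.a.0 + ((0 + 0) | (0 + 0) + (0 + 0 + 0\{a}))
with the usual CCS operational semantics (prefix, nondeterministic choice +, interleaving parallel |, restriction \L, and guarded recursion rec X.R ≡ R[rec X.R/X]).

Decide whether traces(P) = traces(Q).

trace-equivalent

LTS(P): 4 reachable states
  p0 = a.(0 + b.a.0) + ((0 + 0) | (0 + 0) + (0 + 0 + 0\{a})) :: =a=> p1
  p1 = 0 + b.a.0 :: =b=> p2
  p2 = a.0 :: =a=> p3
  p3 = 0 :: stopped
LTS(Q): 4 reachable states
  q0 = a.b.a.0 + ((0 + 0) | (0 + 0) + (0 + 0 + 0\{a})) :: =a=> q1
  q1 = b.a.0 :: =b=> q2
  q2 = a.0 :: =a=> q3
  q3 = 0 :: stopped
Coarsest stable partition (strong bisimilarity classes):
  B0 = {p0, q0}
  B1 = {p1, q1}
  B2 = {p2, q2}
  B3 = {p3, q3}
p0 ∈ B0, q0 ∈ B0 → same block
Bisimilar ⇒ trace-equivalent.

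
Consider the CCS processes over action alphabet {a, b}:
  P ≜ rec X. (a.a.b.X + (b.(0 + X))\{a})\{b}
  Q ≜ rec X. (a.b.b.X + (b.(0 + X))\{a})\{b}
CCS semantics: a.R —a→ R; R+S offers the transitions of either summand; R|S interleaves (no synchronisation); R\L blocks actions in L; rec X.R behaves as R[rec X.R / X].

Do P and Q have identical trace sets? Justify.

trace-distinct — witness ⟨aa⟩

LTS(P): 3 reachable states
  u0 = rec X. (a.a.b.X + (b.(0 + X))\{a})\{b} → --a--▸ u1
  u1 = (a.b.(rec X. (a.a.b.X + (b.(0 + X))\{a})\{b}))\{b} → --a--▸ u2
  u2 = (b.(rec X. (a.a.b.X + (b.(0 + X))\{a})\{b}))\{b} → deadlocked
LTS(Q): 2 reachable states
  v0 = rec X. (a.b.b.X + (b.(0 + X))\{a})\{b} → --a--▸ v1
  v1 = (b.b.(rec X. (a.b.b.X + (b.(0 + X))\{a})\{b}))\{b} → deadlocked
Run σ = ⟨aa⟩ on P: start {u0}
  step 1 (a): {u1}
  step 2 (a): {u2}
  — P admits the full trace.
Run σ = ⟨aa⟩ on Q: start {v0}
  step 1 (a): {v1}
  step 2 (a): no successor for Q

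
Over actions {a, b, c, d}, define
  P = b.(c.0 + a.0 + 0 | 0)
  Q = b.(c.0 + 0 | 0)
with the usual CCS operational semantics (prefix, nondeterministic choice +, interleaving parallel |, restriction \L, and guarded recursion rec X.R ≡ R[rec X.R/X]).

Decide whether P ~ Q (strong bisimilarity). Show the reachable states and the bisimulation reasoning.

Reachable graph of P (3 states):
  m0 = b.(c.0 + a.0 + 0 | 0) :: —b→ m1
  m1 = c.0 + a.0 + 0 | 0 :: —a→ m2, —c→ m2
  m2 = 0 :: stopped
Reachable graph of Q (3 states):
  n0 = b.(c.0 + 0 | 0) :: —b→ n1
  n1 = c.0 + 0 | 0 :: —c→ n2
  n2 = 0 :: stopped
Coarsest stable partition (strong bisimilarity classes):
  B0 = {m0}
  B1 = {m1}
  B2 = {m2, n2}
  B3 = {n0}
  B4 = {n1}
m0 ∈ B0, n0 ∈ B3 → different blocks

not bisimilar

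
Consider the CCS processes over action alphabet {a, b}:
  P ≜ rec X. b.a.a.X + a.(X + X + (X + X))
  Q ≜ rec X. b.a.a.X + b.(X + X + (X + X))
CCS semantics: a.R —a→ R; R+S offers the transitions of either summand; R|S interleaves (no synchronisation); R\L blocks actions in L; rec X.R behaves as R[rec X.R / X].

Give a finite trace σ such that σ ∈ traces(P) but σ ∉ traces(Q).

P's transition system — 4 states:
  m0 = rec X. b.a.a.X + a.(X + X + (X + X)) ⊢ --a--▸ m1, --b--▸ m2
  m1 = (rec X. b.a.a.X + a.(X + X + (X + X))) + (rec X. b.a.a.X + a.(X + X + (X + X))) + ((rec X. b.a.a.X + a.(X + X + (X + X))) + (rec X. b.a.a.X + a.(X + X + (X + X)))) ⊢ --a--▸ m1, --b--▸ m2
  m2 = a.a.(rec X. b.a.a.X + a.(X + X + (X + X))) ⊢ --a--▸ m3
  m3 = a.(rec X. b.a.a.X + a.(X + X + (X + X))) ⊢ --a--▸ m0
Q's transition system — 4 states:
  n0 = rec X. b.a.a.X + b.(X + X + (X + X)) ⊢ --b--▸ n1, --b--▸ n2
  n1 = (rec X. b.a.a.X + b.(X + X + (X + X))) + (rec X. b.a.a.X + b.(X + X + (X + X))) + ((rec X. b.a.a.X + b.(X + X + (X + X))) + (rec X. b.a.a.X + b.(X + X + (X + X)))) ⊢ --b--▸ n1, --b--▸ n2
  n2 = a.a.(rec X. b.a.a.X + b.(X + X + (X + X))) ⊢ --a--▸ n3
  n3 = a.(rec X. b.a.a.X + b.(X + X + (X + X))) ⊢ --a--▸ n0
Run σ = ⟨a⟩ on P: start {m0}
  step 1 (a): {m1}
  P completes σ.
Run σ = ⟨a⟩ on Q: start {n0}
  step 1 (a): no successor for Q

a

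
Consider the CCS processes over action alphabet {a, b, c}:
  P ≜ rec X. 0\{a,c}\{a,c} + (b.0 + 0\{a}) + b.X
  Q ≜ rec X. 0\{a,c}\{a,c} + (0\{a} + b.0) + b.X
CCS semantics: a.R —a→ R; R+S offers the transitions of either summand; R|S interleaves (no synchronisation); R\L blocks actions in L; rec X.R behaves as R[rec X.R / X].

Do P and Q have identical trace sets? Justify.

YES

P's transition system — 2 states:
  s0 = rec X. 0\{a,c}\{a,c} + (b.0 + 0\{a}) + b.X ⊢ ··b··> s0, ··b··> s1
  s1 = 0 ⊢ deadlocked
Q's transition system — 2 states:
  t0 = rec X. 0\{a,c}\{a,c} + (0\{a} + b.0) + b.X ⊢ ··b··> t0, ··b··> t1
  t1 = 0 ⊢ deadlocked
Coarsest stable partition (strong bisimilarity classes):
  B0 = {s0, t0}
  B1 = {s1, t1}
s0 ∈ B0, t0 ∈ B0 → same block
Bisimilar ⇒ trace-equivalent.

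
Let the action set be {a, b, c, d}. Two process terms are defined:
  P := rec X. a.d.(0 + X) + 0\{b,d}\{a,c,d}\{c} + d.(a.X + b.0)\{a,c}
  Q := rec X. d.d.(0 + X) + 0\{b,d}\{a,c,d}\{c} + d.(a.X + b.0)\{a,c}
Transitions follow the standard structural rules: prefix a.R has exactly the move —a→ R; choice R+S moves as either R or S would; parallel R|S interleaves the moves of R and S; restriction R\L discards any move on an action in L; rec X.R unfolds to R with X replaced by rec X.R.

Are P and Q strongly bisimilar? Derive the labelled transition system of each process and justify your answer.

P's transition system — 5 states:
  u0 = rec X. a.d.(0 + X) + 0\{b,d}\{a,c,d}\{c} + d.(a.X + b.0)\{a,c} → ··a··> u1, ··d··> u2
  u1 = d.(0 + (rec X. a.d.(0 + X) + 0\{b,d}\{a,c,d}\{c} + d.(a.X + b.0)\{a,c})) → ··d··> u3
  u2 = (a.(rec X. a.d.(0 + X) + 0\{b,d}\{a,c,d}\{c} + d.(a.X + b.0)\{a,c}) + b.0)\{a,c} → ··b··> u4
  u3 = 0 + (rec X. a.d.(0 + X) + 0\{b,d}\{a,c,d}\{c} + d.(a.X + b.0)\{a,c}) → ··a··> u1, ··d··> u2
  u4 = 0\{a,c} → deadlocked
Q's transition system — 5 states:
  v0 = rec X. d.d.(0 + X) + 0\{b,d}\{a,c,d}\{c} + d.(a.X + b.0)\{a,c} → ··d··> v1, ··d··> v2
  v1 = (a.(rec X. d.d.(0 + X) + 0\{b,d}\{a,c,d}\{c} + d.(a.X + b.0)\{a,c}) + b.0)\{a,c} → ··b··> v3
  v2 = d.(0 + (rec X. d.d.(0 + X) + 0\{b,d}\{a,c,d}\{c} + d.(a.X + b.0)\{a,c})) → ··d··> v4
  v3 = 0\{a,c} → deadlocked
  v4 = 0 + (rec X. d.d.(0 + X) + 0\{b,d}\{a,c,d}\{c} + d.(a.X + b.0)\{a,c}) → ··d··> v1, ··d··> v2
Bisimilarity quotient blocks:
  B0 = {u0, u3}
  B1 = {u1}
  B2 = {u2, v1}
  B3 = {u4, v3}
  B4 = {v0, v4}
  B5 = {v2}
u0 ∈ B0, v0 ∈ B4 → different blocks

P ≁ Q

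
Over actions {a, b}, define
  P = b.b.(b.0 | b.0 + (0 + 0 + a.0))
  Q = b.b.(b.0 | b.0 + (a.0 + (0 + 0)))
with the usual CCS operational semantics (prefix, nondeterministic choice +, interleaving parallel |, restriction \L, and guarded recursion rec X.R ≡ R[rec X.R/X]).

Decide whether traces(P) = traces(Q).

Reachable graph of P (7 states):
  u0 = b.b.(b.0 | b.0 + (0 + 0 + a.0)) :: =b=> u1
  u1 = b.(b.0 | b.0 + (0 + 0 + a.0)) :: =b=> u2
  u2 = b.0 | b.0 + (0 + 0 + a.0) :: =a=> u3, =b=> u4, =b=> u5
  u3 = 0 :: (no moves)
  u4 = 0 | b.0 :: =b=> u6
  u5 = b.0 | 0 :: =b=> u6
  u6 = 0 | 0 :: (no moves)
Reachable graph of Q (7 states):
  v0 = b.b.(b.0 | b.0 + (a.0 + (0 + 0))) :: =b=> v1
  v1 = b.(b.0 | b.0 + (a.0 + (0 + 0))) :: =b=> v2
  v2 = b.0 | b.0 + (a.0 + (0 + 0)) :: =a=> v3, =b=> v4, =b=> v5
  v3 = 0 :: (no moves)
  v4 = 0 | b.0 :: =b=> v6
  v5 = b.0 | 0 :: =b=> v6
  v6 = 0 | 0 :: (no moves)
Partition-refinement fixed point:
  B0 = {u0, v0}
  B1 = {u1, v1}
  B2 = {u2, v2}
  B3 = {u4, u5, v4, v5}
  B4 = {u3, u6, v3, v6}
u0 ∈ B0, v0 ∈ B0 → same block
Bisimilar ⇒ trace-equivalent.

YES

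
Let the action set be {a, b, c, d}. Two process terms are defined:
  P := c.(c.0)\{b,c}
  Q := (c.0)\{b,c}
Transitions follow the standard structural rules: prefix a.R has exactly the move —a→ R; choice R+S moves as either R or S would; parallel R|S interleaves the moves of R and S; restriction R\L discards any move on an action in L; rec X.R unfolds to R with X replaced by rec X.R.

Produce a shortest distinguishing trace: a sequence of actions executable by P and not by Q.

c

P's transition system — 2 states:
  p0 = c.(c.0)\{b,c} :: =c=> p1
  p1 = (c.0)\{b,c} :: (no moves)
Q's transition system — 1 states:
  q0 = (c.0)\{b,c} :: (no moves)
Trace ⟨c⟩ through P, begin at {p0}:
  step 1 (c): {p1}
  — P admits the full trace.
Trace ⟨c⟩ through Q, begin at {q0}:
  step 1 (c): no successor for Q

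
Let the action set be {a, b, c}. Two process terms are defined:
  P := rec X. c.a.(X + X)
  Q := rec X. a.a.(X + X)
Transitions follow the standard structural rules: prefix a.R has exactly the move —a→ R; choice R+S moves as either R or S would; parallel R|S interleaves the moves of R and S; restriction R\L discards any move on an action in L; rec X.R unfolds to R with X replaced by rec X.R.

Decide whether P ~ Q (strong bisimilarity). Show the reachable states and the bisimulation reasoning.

P's transition system — 3 states:
  p0 = rec X. c.a.(X + X) has moves -c-> p1
  p1 = a.((rec X. c.a.(X + X)) + (rec X. c.a.(X + X))) has moves -a-> p2
  p2 = (rec X. c.a.(X + X)) + (rec X. c.a.(X + X)) has moves -c-> p1
Q's transition system — 3 states:
  q0 = rec X. a.a.(X + X) has moves -a-> q1
  q1 = a.((rec X. a.a.(X + X)) + (rec X. a.a.(X + X))) has moves -a-> q2
  q2 = (rec X. a.a.(X + X)) + (rec X. a.a.(X + X)) has moves -a-> q1
Partition-refinement fixed point:
  B0 = {p0, p2}
  B1 = {p1}
  B2 = {q0, q1, q2}
p0 ∈ B0, q0 ∈ B2 → different blocks

not bisimilar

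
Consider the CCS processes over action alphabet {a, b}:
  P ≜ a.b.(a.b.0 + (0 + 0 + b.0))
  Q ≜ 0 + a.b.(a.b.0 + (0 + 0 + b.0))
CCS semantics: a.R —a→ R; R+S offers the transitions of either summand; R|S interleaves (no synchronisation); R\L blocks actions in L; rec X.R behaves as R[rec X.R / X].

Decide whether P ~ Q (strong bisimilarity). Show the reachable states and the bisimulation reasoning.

P's transition system — 5 states:
  p0 = a.b.(a.b.0 + (0 + 0 + b.0)) has moves -a-> p1
  p1 = b.(a.b.0 + (0 + 0 + b.0)) has moves -b-> p2
  p2 = a.b.0 + (0 + 0 + b.0) has moves -a-> p3, -b-> p4
  p3 = b.0 has moves -b-> p4
  p4 = 0 has moves deadlocked
Q's transition system — 5 states:
  q0 = 0 + a.b.(a.b.0 + (0 + 0 + b.0)) has moves -a-> q1
  q1 = b.(a.b.0 + (0 + 0 + b.0)) has moves -b-> q2
  q2 = a.b.0 + (0 + 0 + b.0) has moves -a-> q3, -b-> q4
  q3 = b.0 has moves -b-> q4
  q4 = 0 has moves deadlocked
Partition-refinement fixed point:
  B0 = {p0, q0}
  B1 = {p1, q1}
  B2 = {p2, q2}
  B3 = {p3, q3}
  B4 = {p4, q4}
p0 ∈ B0, q0 ∈ B0 → same block

YES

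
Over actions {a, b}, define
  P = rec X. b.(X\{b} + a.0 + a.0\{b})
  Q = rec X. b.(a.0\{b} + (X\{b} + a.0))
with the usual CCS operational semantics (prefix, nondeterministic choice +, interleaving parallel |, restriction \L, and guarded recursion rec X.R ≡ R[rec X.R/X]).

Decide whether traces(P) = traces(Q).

YES

Reachable graph of P (4 states):
  m0 = rec X. b.(X\{b} + a.0 + a.0\{b}) ⊢ =b=> m1
  m1 = (rec X. b.(X\{b} + a.0 + a.0\{b}))\{b} + a.0 + a.0\{b} ⊢ =a=> m2, =a=> m3
  m2 = 0 ⊢ (no moves)
  m3 = 0\{b} ⊢ (no moves)
Reachable graph of Q (4 states):
  n0 = rec X. b.(a.0\{b} + (X\{b} + a.0)) ⊢ =b=> n1
  n1 = a.0\{b} + ((rec X. b.(a.0\{b} + (X\{b} + a.0)))\{b} + a.0) ⊢ =a=> n2, =a=> n3
  n2 = 0 ⊢ (no moves)
  n3 = 0\{b} ⊢ (no moves)
Partition-refinement fixed point:
  B0 = {m0, n0}
  B1 = {m1, n1}
  B2 = {m2, m3, n2, n3}
m0 ∈ B0, n0 ∈ B0 → same block
Bisimilar ⇒ trace-equivalent.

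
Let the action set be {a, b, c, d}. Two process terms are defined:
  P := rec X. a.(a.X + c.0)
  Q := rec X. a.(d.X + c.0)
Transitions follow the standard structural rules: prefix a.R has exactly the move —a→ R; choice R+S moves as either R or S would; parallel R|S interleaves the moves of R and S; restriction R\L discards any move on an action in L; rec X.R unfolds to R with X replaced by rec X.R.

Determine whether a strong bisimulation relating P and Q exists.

not bisimilar

Reachable graph of P (3 states):
  m0 = rec X. a.(a.X + c.0) → -a-> m1
  m1 = a.(rec X. a.(a.X + c.0)) + c.0 → -a-> m0, -c-> m2
  m2 = 0 → ·
Reachable graph of Q (3 states):
  n0 = rec X. a.(d.X + c.0) → -a-> n1
  n1 = d.(rec X. a.(d.X + c.0)) + c.0 → -c-> n2, -d-> n0
  n2 = 0 → ·
Partition-refinement fixed point:
  B0 = {m0}
  B1 = {m1}
  B2 = {m2, n2}
  B3 = {n0}
  B4 = {n1}
m0 ∈ B0, n0 ∈ B3 → different blocks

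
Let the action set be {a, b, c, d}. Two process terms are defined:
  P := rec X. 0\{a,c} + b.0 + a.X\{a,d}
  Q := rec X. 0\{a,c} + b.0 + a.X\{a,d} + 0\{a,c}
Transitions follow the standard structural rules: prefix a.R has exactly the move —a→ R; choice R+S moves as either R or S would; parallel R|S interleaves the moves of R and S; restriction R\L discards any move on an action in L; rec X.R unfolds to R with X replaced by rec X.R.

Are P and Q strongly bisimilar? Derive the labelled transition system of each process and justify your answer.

Reachable graph of P (4 states):
  u0 = rec X. 0\{a,c} + b.0 + a.X\{a,d} :: -a-> u1, -b-> u2
  u1 = (rec X. 0\{a,c} + b.0 + a.X\{a,d})\{a,d} :: -b-> u3
  u2 = 0 :: ·
  u3 = 0\{a,d} :: ·
Reachable graph of Q (4 states):
  v0 = rec X. 0\{a,c} + b.0 + a.X\{a,d} + 0\{a,c} :: -a-> v1, -b-> v2
  v1 = (rec X. 0\{a,c} + b.0 + a.X\{a,d} + 0\{a,c})\{a,d} :: -b-> v3
  v2 = 0 :: ·
  v3 = 0\{a,d} :: ·
Partition-refinement fixed point:
  B0 = {u0, v0}
  B1 = {u1, v1}
  B2 = {u2, u3, v2, v3}
u0 ∈ B0, v0 ∈ B0 → same block

P ~ Q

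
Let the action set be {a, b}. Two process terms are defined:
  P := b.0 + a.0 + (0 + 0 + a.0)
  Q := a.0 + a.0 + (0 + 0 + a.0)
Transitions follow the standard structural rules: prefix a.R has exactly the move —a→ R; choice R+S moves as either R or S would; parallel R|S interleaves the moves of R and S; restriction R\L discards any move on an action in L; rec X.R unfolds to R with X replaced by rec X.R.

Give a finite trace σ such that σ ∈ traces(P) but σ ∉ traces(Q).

b

LTS(P): 2 reachable states
  m0 = b.0 + a.0 + (0 + 0 + a.0) :: -a-> m1, -b-> m1
  m1 = 0 :: deadlocked
LTS(Q): 2 reachable states
  n0 = a.0 + a.0 + (0 + 0 + a.0) :: -a-> n1
  n1 = 0 :: deadlocked
Run σ = ⟨b⟩ on P: start {m0}
  after b @ step 1: {m1}
  — P admits the full trace.
Run σ = ⟨b⟩ on Q: start {n0}
  after b @ step 1: ∅  — Q cannot continue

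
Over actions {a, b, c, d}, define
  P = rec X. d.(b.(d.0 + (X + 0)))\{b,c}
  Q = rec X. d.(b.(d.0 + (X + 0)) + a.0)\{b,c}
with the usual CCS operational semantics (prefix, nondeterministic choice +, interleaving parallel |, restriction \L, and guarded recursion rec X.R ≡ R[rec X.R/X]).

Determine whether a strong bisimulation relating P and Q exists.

LTS(P): 2 reachable states
  m0 = rec X. d.(b.(d.0 + (X + 0)))\{b,c} | ··d··> m1
  m1 = (b.(d.0 + ((rec X. d.(b.(d.0 + (X + 0)))\{b,c}) + 0)))\{b,c} | (no moves)
LTS(Q): 3 reachable states
  n0 = rec X. d.(b.(d.0 + (X + 0)) + a.0)\{b,c} | ··d··> n1
  n1 = (b.(d.0 + ((rec X. d.(b.(d.0 + (X + 0)) + a.0)\{b,c}) + 0)) + a.0)\{b,c} | ··a··> n2
  n2 = 0\{b,c} | (no moves)
Partition-refinement fixed point:
  B0 = {m0}
  B1 = {m1, n2}
  B2 = {n0}
  B3 = {n1}
m0 ∈ B0, n0 ∈ B2 → different blocks

not bisimilar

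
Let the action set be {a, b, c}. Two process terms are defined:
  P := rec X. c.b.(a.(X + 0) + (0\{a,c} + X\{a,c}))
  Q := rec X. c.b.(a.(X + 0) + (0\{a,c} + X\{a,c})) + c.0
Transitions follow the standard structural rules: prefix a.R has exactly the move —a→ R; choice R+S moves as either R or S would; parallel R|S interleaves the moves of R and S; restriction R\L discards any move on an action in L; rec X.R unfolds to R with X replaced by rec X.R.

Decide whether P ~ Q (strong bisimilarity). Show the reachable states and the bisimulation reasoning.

P's transition system — 4 states:
  p0 = rec X. c.b.(a.(X + 0) + (0\{a,c} + X\{a,c})) ⊢ --c--▸ p1
  p1 = b.(a.((rec X. c.b.(a.(X + 0) + (0\{a,c} + X\{a,c}))) + 0) + (0\{a,c} + (rec X. c.b.(a.(X + 0) + (0\{a,c} + X\{a,c})))\{a,c})) ⊢ --b--▸ p2
  p2 = a.((rec X. c.b.(a.(X + 0) + (0\{a,c} + X\{a,c}))) + 0) + (0\{a,c} + (rec X. c.b.(a.(X + 0) + (0\{a,c} + X\{a,c})))\{a,c}) ⊢ --a--▸ p3
  p3 = (rec X. c.b.(a.(X + 0) + (0\{a,c} + X\{a,c}))) + 0 ⊢ --c--▸ p1
Q's transition system — 5 states:
  q0 = rec X. c.b.(a.(X + 0) + (0\{a,c} + X\{a,c})) + c.0 ⊢ --c--▸ q1, --c--▸ q2
  q1 = 0 ⊢ ·
  q2 = b.(a.((rec X. c.b.(a.(X + 0) + (0\{a,c} + X\{a,c})) + c.0) + 0) + (0\{a,c} + (rec X. c.b.(a.(X + 0) + (0\{a,c} + X\{a,c})) + c.0)\{a,c})) ⊢ --b--▸ q3
  q3 = a.((rec X. c.b.(a.(X + 0) + (0\{a,c} + X\{a,c})) + c.0) + 0) + (0\{a,c} + (rec X. c.b.(a.(X + 0) + (0\{a,c} + X\{a,c})) + c.0)\{a,c}) ⊢ --a--▸ q4
  q4 = (rec X. c.b.(a.(X + 0) + (0\{a,c} + X\{a,c})) + c.0) + 0 ⊢ --c--▸ q1, --c--▸ q2
Coarsest stable partition (strong bisimilarity classes):
  B0 = {p0, p3}
  B1 = {p1}
  B2 = {p2}
  B3 = {q0, q4}
  B4 = {q2}
  B5 = {q3}
  B6 = {q1}
p0 ∈ B0, q0 ∈ B3 → different blocks

NO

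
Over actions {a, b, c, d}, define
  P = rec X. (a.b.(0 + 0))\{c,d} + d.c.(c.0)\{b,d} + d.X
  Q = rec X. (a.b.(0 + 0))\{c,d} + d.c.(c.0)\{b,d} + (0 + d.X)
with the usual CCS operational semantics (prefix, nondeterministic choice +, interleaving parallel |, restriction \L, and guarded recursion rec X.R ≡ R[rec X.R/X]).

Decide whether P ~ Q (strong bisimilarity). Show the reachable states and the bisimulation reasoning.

LTS(P): 6 reachable states
  m0 = rec X. (a.b.(0 + 0))\{c,d} + d.c.(c.0)\{b,d} + d.X → --a--▸ m1, --d--▸ m0, --d--▸ m2
  m1 = (b.(0 + 0))\{c,d} → --b--▸ m3
  m2 = c.(c.0)\{b,d} → --c--▸ m4
  m3 = (0 + 0)\{c,d} → ∅
  m4 = (c.0)\{b,d} → --c--▸ m5
  m5 = 0\{b,d} → ∅
LTS(Q): 6 reachable states
  n0 = rec X. (a.b.(0 + 0))\{c,d} + d.c.(c.0)\{b,d} + (0 + d.X) → --a--▸ n1, --d--▸ n0, --d--▸ n2
  n1 = (b.(0 + 0))\{c,d} → --b--▸ n3
  n2 = c.(c.0)\{b,d} → --c--▸ n4
  n3 = (0 + 0)\{c,d} → ∅
  n4 = (c.0)\{b,d} → --c--▸ n5
  n5 = 0\{b,d} → ∅
Bisimilarity quotient blocks:
  B0 = {m0, n0}
  B1 = {m1, n1}
  B2 = {m3, m5, n3, n5}
  B3 = {m2, n2}
  B4 = {m4, n4}
m0 ∈ B0, n0 ∈ B0 → same block

YES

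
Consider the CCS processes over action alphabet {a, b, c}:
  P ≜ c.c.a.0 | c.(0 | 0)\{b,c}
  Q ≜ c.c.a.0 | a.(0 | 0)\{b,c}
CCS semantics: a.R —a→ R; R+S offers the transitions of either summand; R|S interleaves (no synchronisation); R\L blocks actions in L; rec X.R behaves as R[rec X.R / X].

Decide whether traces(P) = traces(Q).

Reachable graph of P (8 states):
  u0 = c.c.a.0 | c.(0 | 0)\{b,c} → —c→ u1, —c→ u2
  u1 = c.a.0 | c.(0 | 0)\{b,c} → —c→ u3, —c→ u4
  u2 = c.c.a.0 | (0 | 0)\{b,c} → —c→ u4
  u3 = a.0 | c.(0 | 0)\{b,c} → —a→ u5, —c→ u6
  u4 = c.a.0 | (0 | 0)\{b,c} → —c→ u6
  u5 = 0 | c.(0 | 0)\{b,c} → —c→ u7
  u6 = a.0 | (0 | 0)\{b,c} → —a→ u7
  u7 = 0 | (0 | 0)\{b,c} → ∅
Reachable graph of Q (8 states):
  v0 = c.c.a.0 | a.(0 | 0)\{b,c} → —a→ v1, —c→ v2
  v1 = c.c.a.0 | (0 | 0)\{b,c} → —c→ v3
  v2 = c.a.0 | a.(0 | 0)\{b,c} → —a→ v3, —c→ v4
  v3 = c.a.0 | (0 | 0)\{b,c} → —c→ v5
  v4 = a.0 | a.(0 | 0)\{b,c} → —a→ v5, —a→ v6
  v5 = a.0 | (0 | 0)\{b,c} → —a→ v7
  v6 = 0 | a.(0 | 0)\{b,c} → —a→ v7
  v7 = 0 | (0 | 0)\{b,c} → ∅
Trace ⟨ccc⟩ through P, begin at {u0}:
  after c @ step 1: {u1, u2}
  after c @ step 2: {u3, u4}
  after c @ step 3: {u6}
  — P admits the full trace.
Trace ⟨ccc⟩ through Q, begin at {v0}:
  after c @ step 1: {v2}
  after c @ step 2: {v4}
  after c @ step 3: ∅ (Q stuck)

trace-distinct — witness ⟨ccc⟩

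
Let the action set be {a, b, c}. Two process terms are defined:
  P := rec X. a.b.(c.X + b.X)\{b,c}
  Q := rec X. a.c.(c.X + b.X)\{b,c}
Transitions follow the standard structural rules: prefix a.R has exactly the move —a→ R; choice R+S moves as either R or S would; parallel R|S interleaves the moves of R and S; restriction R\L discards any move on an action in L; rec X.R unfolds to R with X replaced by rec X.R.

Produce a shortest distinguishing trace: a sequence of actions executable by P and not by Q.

ab

P's transition system — 3 states:
  u0 = rec X. a.b.(c.X + b.X)\{b,c} :: —a→ u1
  u1 = b.(c.(rec X. a.b.(c.X + b.X)\{b,c}) + b.(rec X. a.b.(c.X + b.X)\{b,c}))\{b,c} :: —b→ u2
  u2 = (c.(rec X. a.b.(c.X + b.X)\{b,c}) + b.(rec X. a.b.(c.X + b.X)\{b,c}))\{b,c} :: (no moves)
Q's transition system — 3 states:
  v0 = rec X. a.c.(c.X + b.X)\{b,c} :: —a→ v1
  v1 = c.(c.(rec X. a.c.(c.X + b.X)\{b,c}) + b.(rec X. a.c.(c.X + b.X)\{b,c}))\{b,c} :: —c→ v2
  v2 = (c.(rec X. a.c.(c.X + b.X)\{b,c}) + b.(rec X. a.c.(c.X + b.X)\{b,c}))\{b,c} :: (no moves)
Run σ = ⟨ab⟩ on P: start {u0}
  after a @ step 1: {u1}
  after b @ step 2: {u2}
  — P admits the full trace.
Run σ = ⟨ab⟩ on Q: start {v0}
  after a @ step 1: {v1}
  after b @ step 2: no successor for Q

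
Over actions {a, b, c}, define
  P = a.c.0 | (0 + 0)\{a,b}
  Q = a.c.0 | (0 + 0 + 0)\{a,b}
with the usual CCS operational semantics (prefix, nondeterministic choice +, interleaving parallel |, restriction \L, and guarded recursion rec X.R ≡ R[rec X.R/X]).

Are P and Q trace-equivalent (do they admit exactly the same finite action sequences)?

Reachable graph of P (3 states):
  s0 = a.c.0 | (0 + 0)\{a,b} :: =a=> s1
  s1 = c.0 | (0 + 0)\{a,b} :: =c=> s2
  s2 = 0 | (0 + 0)\{a,b} :: ·
Reachable graph of Q (3 states):
  t0 = a.c.0 | (0 + 0 + 0)\{a,b} :: =a=> t1
  t1 = c.0 | (0 + 0 + 0)\{a,b} :: =c=> t2
  t2 = 0 | (0 + 0 + 0)\{a,b} :: ·
Partition-refinement fixed point:
  B0 = {s0, t0}
  B1 = {s1, t1}
  B2 = {s2, t2}
s0 ∈ B0, t0 ∈ B0 → same block
Bisimilar ⇒ trace-equivalent.

traces(P) = traces(Q)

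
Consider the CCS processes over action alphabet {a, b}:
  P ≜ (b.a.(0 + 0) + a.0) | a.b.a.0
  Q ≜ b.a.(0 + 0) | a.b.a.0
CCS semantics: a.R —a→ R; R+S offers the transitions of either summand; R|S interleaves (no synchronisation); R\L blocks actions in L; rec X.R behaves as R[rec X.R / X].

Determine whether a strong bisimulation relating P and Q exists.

P ≁ Q

Reachable graph of P (16 states):
  s0 = (b.a.(0 + 0) + a.0) | a.b.a.0 has moves —a→ s1, —a→ s2, —b→ s3
  s1 = (b.a.(0 + 0) + a.0) | b.a.0 has moves —a→ s4, —b→ s5, —b→ s6
  s2 = 0 | a.b.a.0 has moves —a→ s4
  s3 = a.(0 + 0) | a.b.a.0 has moves —a→ s6, —a→ s7
  s4 = 0 | b.a.0 has moves —b→ s8
  s5 = (b.a.(0 + 0) + a.0) | a.0 has moves —a→ s8, —a→ s9, —b→ s10
  s6 = a.(0 + 0) | b.a.0 has moves —a→ s11, —b→ s10
  s7 = (0 + 0) | a.b.a.0 has moves —a→ s11
  s8 = 0 | a.0 has moves —a→ s12
  s9 = (b.a.(0 + 0) + a.0) | 0 has moves —a→ s12, —b→ s13
  s10 = a.(0 + 0) | a.0 has moves —a→ s13, —a→ s14
  s11 = (0 + 0) | b.a.0 has moves —b→ s14
  s12 = 0 | 0 has moves ∅
  s13 = a.(0 + 0) | 0 has moves —a→ s15
  s14 = (0 + 0) | a.0 has moves —a→ s15
  s15 = (0 + 0) | 0 has moves ∅
Reachable graph of Q (12 states):
  t0 = b.a.(0 + 0) | a.b.a.0 has moves —a→ t1, —b→ t2
  t1 = b.a.(0 + 0) | b.a.0 has moves —b→ t3, —b→ t4
  t2 = a.(0 + 0) | a.b.a.0 has moves —a→ t3, —a→ t5
  t3 = a.(0 + 0) | b.a.0 has moves —a→ t6, —b→ t7
  t4 = b.a.(0 + 0) | a.0 has moves —a→ t8, —b→ t7
  t5 = (0 + 0) | a.b.a.0 has moves —a→ t6
  t6 = (0 + 0) | b.a.0 has moves —b→ t9
  t7 = a.(0 + 0) | a.0 has moves —a→ t10, —a→ t9
  t8 = b.a.(0 + 0) | 0 has moves —b→ t10
  t9 = (0 + 0) | a.0 has moves —a→ t11
  t10 = a.(0 + 0) | 0 has moves —a→ t11
  t11 = (0 + 0) | 0 has moves ∅
Partition-refinement fixed point:
  B0 = {s0}
  B1 = {s3, t2}
  B2 = {s2, s7, t5}
  B3 = {s11, s4, t6, t8}
  B4 = {s13, s14, s8, t10, t9}
  B5 = {s12, s15, t11}
  B6 = {s6, t3, t4}
  B7 = {s10, t7}
  B8 = {s1}
  B9 = {s5}
  B10 = {s9}
  B11 = {t0}
  B12 = {t1}
s0 ∈ B0, t0 ∈ B11 → different blocks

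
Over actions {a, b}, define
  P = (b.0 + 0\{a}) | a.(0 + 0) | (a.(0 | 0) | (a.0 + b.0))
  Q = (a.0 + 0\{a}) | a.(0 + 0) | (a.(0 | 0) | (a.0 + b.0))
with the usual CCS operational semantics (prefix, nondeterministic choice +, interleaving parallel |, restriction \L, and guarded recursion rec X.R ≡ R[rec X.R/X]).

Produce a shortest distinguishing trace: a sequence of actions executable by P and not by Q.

bb

Reachable graph of P (16 states):
  m0 = (b.0 + 0\{a}) | a.(0 + 0) | (a.(0 | 0) | (a.0 + b.0)) → ··a··> m1, ··a··> m2, ··a··> m3, ··b··> m3, ··b··> m4
  m1 = (b.0 + 0\{a}) | (0 + 0) | (a.(0 | 0) | (a.0 + b.0)) → ··a··> m5, ··a··> m6, ··b··> m6, ··b··> m7
  m2 = (b.0 + 0\{a}) | a.(0 + 0) | (0 | 0 | (a.0 + b.0)) → ··a··> m5, ··a··> m8, ··b··> m8, ··b··> m9
  m3 = (b.0 + 0\{a}) | a.(0 + 0) | (a.(0 | 0) | 0) → ··a··> m6, ··a··> m8, ··b··> m10
  m4 = 0 | a.(0 + 0) | (a.(0 | 0) | (a.0 + b.0)) → ··a··> m10, ··a··> m7, ··a··> m9, ··b··> m10
  m5 = (b.0 + 0\{a}) | (0 + 0) | (0 | 0 | (a.0 + b.0)) → ··a··> m11, ··b··> m11, ··b··> m12
  m6 = (b.0 + 0\{a}) | (0 + 0) | (a.(0 | 0) | 0) → ··a··> m11, ··b··> m13
  m7 = 0 | (0 + 0) | (a.(0 | 0) | (a.0 + b.0)) → ··a··> m12, ··a··> m13, ··b··> m13
  m8 = (b.0 + 0\{a}) | a.(0 + 0) | (0 | 0 | 0) → ··a··> m11, ··b··> m14
  m9 = 0 | a.(0 + 0) | (0 | 0 | (a.0 + b.0)) → ··a··> m12, ··a··> m14, ··b··> m14
  m10 = 0 | a.(0 + 0) | (a.(0 | 0) | 0) → ··a··> m13, ··a··> m14
  m11 = (b.0 + 0\{a}) | (0 + 0) | (0 | 0 | 0) → ··b··> m15
  m12 = 0 | (0 + 0) | (0 | 0 | (a.0 + b.0)) → ··a··> m15, ··b··> m15
  m13 = 0 | (0 + 0) | (a.(0 | 0) | 0) → ··a··> m15
  m14 = 0 | a.(0 + 0) | (0 | 0 | 0) → ··a··> m15
  m15 = 0 | (0 + 0) | (0 | 0 | 0) → ∅
Reachable graph of Q (16 states):
  n0 = (a.0 + 0\{a}) | a.(0 + 0) | (a.(0 | 0) | (a.0 + b.0)) → ··a··> n1, ··a··> n2, ··a··> n3, ··a··> n4, ··b··> n3
  n1 = (a.0 + 0\{a}) | (0 + 0) | (a.(0 | 0) | (a.0 + b.0)) → ··a··> n5, ··a··> n6, ··a··> n7, ··b··> n6
  n2 = (a.0 + 0\{a}) | a.(0 + 0) | (0 | 0 | (a.0 + b.0)) → ··a··> n5, ··a··> n8, ··a··> n9, ··b··> n8
  n3 = (a.0 + 0\{a}) | a.(0 + 0) | (a.(0 | 0) | 0) → ··a··> n10, ··a··> n6, ··a··> n8
  n4 = 0 | a.(0 + 0) | (a.(0 | 0) | (a.0 + b.0)) → ··a··> n10, ··a··> n7, ··a··> n9, ··b··> n10
  n5 = (a.0 + 0\{a}) | (0 + 0) | (0 | 0 | (a.0 + b.0)) → ··a··> n11, ··a··> n12, ··b··> n11
  n6 = (a.0 + 0\{a}) | (0 + 0) | (a.(0 | 0) | 0) → ··a··> n11, ··a··> n13
  n7 = 0 | (0 + 0) | (a.(0 | 0) | (a.0 + b.0)) → ··a··> n12, ··a··> n13, ··b··> n13
  n8 = (a.0 + 0\{a}) | a.(0 + 0) | (0 | 0 | 0) → ··a··> n11, ··a··> n14
  n9 = 0 | a.(0 + 0) | (0 | 0 | (a.0 + b.0)) → ··a··> n12, ··a··> n14, ··b··> n14
  n10 = 0 | a.(0 + 0) | (a.(0 | 0) | 0) → ··a··> n13, ··a··> n14
  n11 = (a.0 + 0\{a}) | (0 + 0) | (0 | 0 | 0) → ··a··> n15
  n12 = 0 | (0 + 0) | (0 | 0 | (a.0 + b.0)) → ··a··> n15, ··b··> n15
  n13 = 0 | (0 + 0) | (a.(0 | 0) | 0) → ··a··> n15
  n14 = 0 | a.(0 + 0) | (0 | 0 | 0) → ··a··> n15
  n15 = 0 | (0 + 0) | (0 | 0 | 0) → ∅
Trace ⟨bb⟩ through P, begin at {m0}:
  [1] b ⇒ {m3, m4}
  [2] b ⇒ {m10}
  ✓ P
Trace ⟨bb⟩ through Q, begin at {n0}:
  [1] b ⇒ {n3}
  [2] b ⇒ ∅ (Q stuck)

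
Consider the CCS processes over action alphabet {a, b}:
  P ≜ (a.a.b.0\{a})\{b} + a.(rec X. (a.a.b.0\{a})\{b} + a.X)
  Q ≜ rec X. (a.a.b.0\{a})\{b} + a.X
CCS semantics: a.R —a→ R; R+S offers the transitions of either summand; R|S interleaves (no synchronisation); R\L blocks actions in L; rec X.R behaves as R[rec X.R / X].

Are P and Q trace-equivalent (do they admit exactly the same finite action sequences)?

P's transition system — 4 states:
  u0 = (a.a.b.0\{a})\{b} + a.(rec X. (a.a.b.0\{a})\{b} + a.X) | =a=> u1, =a=> u2
  u1 = (a.b.0\{a})\{b} | =a=> u3
  u2 = rec X. (a.a.b.0\{a})\{b} + a.X | =a=> u1, =a=> u2
  u3 = (b.0\{a})\{b} | deadlocked
Q's transition system — 3 states:
  v0 = rec X. (a.a.b.0\{a})\{b} + a.X | =a=> v0, =a=> v1
  v1 = (a.b.0\{a})\{b} | =a=> v2
  v2 = (b.0\{a})\{b} | deadlocked
Bisimilarity quotient blocks:
  B0 = {u0, u2, v0}
  B1 = {u1, v1}
  B2 = {u3, v2}
u0 ∈ B0, v0 ∈ B0 → same block
Bisimilar ⇒ trace-equivalent.

trace-equivalent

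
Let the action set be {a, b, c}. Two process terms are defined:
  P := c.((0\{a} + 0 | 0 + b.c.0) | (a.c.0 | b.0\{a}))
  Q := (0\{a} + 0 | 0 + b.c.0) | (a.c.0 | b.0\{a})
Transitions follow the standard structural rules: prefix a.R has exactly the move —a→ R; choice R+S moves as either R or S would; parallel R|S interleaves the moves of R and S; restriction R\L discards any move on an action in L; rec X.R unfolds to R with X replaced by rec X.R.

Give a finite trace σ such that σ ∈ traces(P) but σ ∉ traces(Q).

c

Reachable graph of P (19 states):
  s0 = c.((0\{a} + 0 | 0 + b.c.0) | (a.c.0 | b.0\{a})) | =c=> s1
  s1 = (0\{a} + 0 | 0 + b.c.0) | (a.c.0 | b.0\{a}) | =a=> s2, =b=> s3, =b=> s4
  s2 = (0\{a} + 0 | 0 + b.c.0) | (c.0 | b.0\{a}) | =b=> s5, =b=> s6, =c=> s7
  s3 = (0\{a} + 0 | 0 + b.c.0) | (a.c.0 | 0\{a}) | =a=> s5, =b=> s8
  s4 = c.0 | (a.c.0 | b.0\{a}) | =a=> s6, =b=> s8, =c=> s9
  s5 = (0\{a} + 0 | 0 + b.c.0) | (c.0 | 0\{a}) | =b=> s10, =c=> s11
  s6 = c.0 | (c.0 | b.0\{a}) | =b=> s10, =c=> s12, =c=> s13
  s7 = (0\{a} + 0 | 0 + b.c.0) | (0 | b.0\{a}) | =b=> s11, =b=> s13
  s8 = c.0 | (a.c.0 | 0\{a}) | =a=> s10, =c=> s14
  s9 = 0 | (a.c.0 | b.0\{a}) | =a=> s12, =b=> s14
  s10 = c.0 | (c.0 | 0\{a}) | =c=> s15, =c=> s16
  s11 = (0\{a} + 0 | 0 + b.c.0) | (0 | 0\{a}) | =b=> s16
  s12 = 0 | (c.0 | b.0\{a}) | =b=> s15, =c=> s17
  s13 = c.0 | (0 | b.0\{a}) | =b=> s16, =c=> s17
  s14 = 0 | (a.c.0 | 0\{a}) | =a=> s15
  s15 = 0 | (c.0 | 0\{a}) | =c=> s18
  s16 = c.0 | (0 | 0\{a}) | =c=> s18
  s17 = 0 | (0 | b.0\{a}) | =b=> s18
  s18 = 0 | (0 | 0\{a}) | deadlocked
Reachable graph of Q (18 states):
  t0 = (0\{a} + 0 | 0 + b.c.0) | (a.c.0 | b.0\{a}) | =a=> t1, =b=> t2, =b=> t3
  t1 = (0\{a} + 0 | 0 + b.c.0) | (c.0 | b.0\{a}) | =b=> t4, =b=> t5, =c=> t6
  t2 = (0\{a} + 0 | 0 + b.c.0) | (a.c.0 | 0\{a}) | =a=> t4, =b=> t7
  t3 = c.0 | (a.c.0 | b.0\{a}) | =a=> t5, =b=> t7, =c=> t8
  t4 = (0\{a} + 0 | 0 + b.c.0) | (c.0 | 0\{a}) | =b=> t9, =c=> t10
  t5 = c.0 | (c.0 | b.0\{a}) | =b=> t9, =c=> t11, =c=> t12
  t6 = (0\{a} + 0 | 0 + b.c.0) | (0 | b.0\{a}) | =b=> t10, =b=> t12
  t7 = c.0 | (a.c.0 | 0\{a}) | =a=> t9, =c=> t13
  t8 = 0 | (a.c.0 | b.0\{a}) | =a=> t11, =b=> t13
  t9 = c.0 | (c.0 | 0\{a}) | =c=> t14, =c=> t15
  t10 = (0\{a} + 0 | 0 + b.c.0) | (0 | 0\{a}) | =b=> t15
  t11 = 0 | (c.0 | b.0\{a}) | =b=> t14, =c=> t16
  t12 = c.0 | (0 | b.0\{a}) | =b=> t15, =c=> t16
  t13 = 0 | (a.c.0 | 0\{a}) | =a=> t14
  t14 = 0 | (c.0 | 0\{a}) | =c=> t17
  t15 = c.0 | (0 | 0\{a}) | =c=> t17
  t16 = 0 | (0 | b.0\{a}) | =b=> t17
  t17 = 0 | (0 | 0\{a}) | deadlocked
Run σ = ⟨c⟩ on P: start {s0}
  step 1 (c): {s1}
  ✓ P
Run σ = ⟨c⟩ on Q: start {t0}
  step 1 (c): ∅ (Q stuck)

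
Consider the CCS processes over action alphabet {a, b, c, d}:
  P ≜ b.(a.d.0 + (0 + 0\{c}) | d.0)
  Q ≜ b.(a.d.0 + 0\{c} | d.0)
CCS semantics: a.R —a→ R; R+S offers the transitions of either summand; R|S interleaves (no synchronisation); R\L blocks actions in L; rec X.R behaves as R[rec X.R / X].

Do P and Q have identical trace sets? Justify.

LTS(P): 5 reachable states
  u0 = b.(a.d.0 + (0 + 0\{c}) | d.0) ⊢ =b=> u1
  u1 = a.d.0 + (0 + 0\{c}) | d.0 ⊢ =a=> u2, =d=> u3
  u2 = d.0 ⊢ =d=> u4
  u3 = (0 + 0\{c}) | 0 ⊢ deadlocked
  u4 = 0 ⊢ deadlocked
LTS(Q): 5 reachable states
  v0 = b.(a.d.0 + 0\{c} | d.0) ⊢ =b=> v1
  v1 = a.d.0 + 0\{c} | d.0 ⊢ =a=> v2, =d=> v3
  v2 = d.0 ⊢ =d=> v4
  v3 = 0\{c} | 0 ⊢ deadlocked
  v4 = 0 ⊢ deadlocked
Partition-refinement fixed point:
  B0 = {u0, v0}
  B1 = {u1, v1}
  B2 = {u3, u4, v3, v4}
  B3 = {u2, v2}
u0 ∈ B0, v0 ∈ B0 → same block
Bisimilar ⇒ trace-equivalent.

YES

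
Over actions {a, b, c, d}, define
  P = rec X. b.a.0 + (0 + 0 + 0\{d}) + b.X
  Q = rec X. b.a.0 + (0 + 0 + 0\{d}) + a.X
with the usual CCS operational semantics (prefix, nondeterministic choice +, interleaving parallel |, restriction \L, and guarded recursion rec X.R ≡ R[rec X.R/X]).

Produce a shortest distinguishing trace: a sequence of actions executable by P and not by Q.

bb

LTS(P): 3 reachable states
  s0 = rec X. b.a.0 + (0 + 0 + 0\{d}) + b.X :: --b--▸ s0, --b--▸ s1
  s1 = a.0 :: --a--▸ s2
  s2 = 0 :: deadlocked
LTS(Q): 3 reachable states
  t0 = rec X. b.a.0 + (0 + 0 + 0\{d}) + a.X :: --a--▸ t0, --b--▸ t1
  t1 = a.0 :: --a--▸ t2
  t2 = 0 :: deadlocked
Trace ⟨bb⟩ through P, begin at {s0}:
  after b @ step 1: {s0, s1}
  after b @ step 2: {s0, s1}
  ✓ P
Trace ⟨bb⟩ through Q, begin at {t0}:
  after b @ step 1: {t1}
  after b @ step 2: no successor for Q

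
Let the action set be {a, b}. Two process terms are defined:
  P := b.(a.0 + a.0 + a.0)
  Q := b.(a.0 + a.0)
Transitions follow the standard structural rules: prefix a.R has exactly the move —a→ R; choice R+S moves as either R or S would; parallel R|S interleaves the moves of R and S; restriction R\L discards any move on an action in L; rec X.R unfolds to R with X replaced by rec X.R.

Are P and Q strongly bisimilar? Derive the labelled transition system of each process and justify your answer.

P ~ Q

Reachable graph of P (3 states):
  p0 = b.(a.0 + a.0 + a.0) :: --b--▸ p1
  p1 = a.0 + a.0 + a.0 :: --a--▸ p2
  p2 = 0 :: stopped
Reachable graph of Q (3 states):
  q0 = b.(a.0 + a.0) :: --b--▸ q1
  q1 = a.0 + a.0 :: --a--▸ q2
  q2 = 0 :: stopped
Coarsest stable partition (strong bisimilarity classes):
  B0 = {p0, q0}
  B1 = {p1, q1}
  B2 = {p2, q2}
p0 ∈ B0, q0 ∈ B0 → same block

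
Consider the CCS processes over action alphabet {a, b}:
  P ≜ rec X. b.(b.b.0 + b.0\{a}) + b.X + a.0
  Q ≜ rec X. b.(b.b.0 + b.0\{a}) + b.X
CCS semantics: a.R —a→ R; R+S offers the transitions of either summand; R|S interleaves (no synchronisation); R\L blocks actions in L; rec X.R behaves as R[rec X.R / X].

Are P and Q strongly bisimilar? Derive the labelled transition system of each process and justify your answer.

P ≁ Q

P's transition system — 5 states:
  u0 = rec X. b.(b.b.0 + b.0\{a}) + b.X + a.0 → --a--▸ u1, --b--▸ u0, --b--▸ u2
  u1 = 0 → (no moves)
  u2 = b.b.0 + b.0\{a} → --b--▸ u3, --b--▸ u4
  u3 = 0\{a} → (no moves)
  u4 = b.0 → --b--▸ u1
Q's transition system — 5 states:
  v0 = rec X. b.(b.b.0 + b.0\{a}) + b.X → --b--▸ v0, --b--▸ v1
  v1 = b.b.0 + b.0\{a} → --b--▸ v2, --b--▸ v3
  v2 = 0\{a} → (no moves)
  v3 = b.0 → --b--▸ v4
  v4 = 0 → (no moves)
Partition-refinement fixed point:
  B0 = {u0}
  B1 = {u1, u3, v2, v4}
  B2 = {u2, v1}
  B3 = {u4, v3}
  B4 = {v0}
u0 ∈ B0, v0 ∈ B4 → different blocks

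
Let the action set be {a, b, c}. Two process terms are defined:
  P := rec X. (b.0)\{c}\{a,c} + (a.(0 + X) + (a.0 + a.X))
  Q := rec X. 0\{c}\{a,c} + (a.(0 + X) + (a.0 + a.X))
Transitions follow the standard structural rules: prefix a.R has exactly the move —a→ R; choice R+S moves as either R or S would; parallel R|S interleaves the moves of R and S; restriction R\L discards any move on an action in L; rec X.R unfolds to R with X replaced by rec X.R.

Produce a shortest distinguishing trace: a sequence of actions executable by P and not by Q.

b

LTS(P): 4 reachable states
  p0 = rec X. (b.0)\{c}\{a,c} + (a.(0 + X) + (a.0 + a.X)) ⊢ ··a··> p0, ··a··> p1, ··a··> p2, ··b··> p3
  p1 = 0 ⊢ deadlocked
  p2 = 0 + (rec X. (b.0)\{c}\{a,c} + (a.(0 + X) + (a.0 + a.X))) ⊢ ··a··> p0, ··a··> p1, ··a··> p2, ··b··> p3
  p3 = 0\{c}\{a,c} ⊢ deadlocked
LTS(Q): 3 reachable states
  q0 = rec X. 0\{c}\{a,c} + (a.(0 + X) + (a.0 + a.X)) ⊢ ··a··> q0, ··a··> q1, ··a··> q2
  q1 = 0 ⊢ deadlocked
  q2 = 0 + (rec X. 0\{c}\{a,c} + (a.(0 + X) + (a.0 + a.X))) ⊢ ··a··> q0, ··a··> q1, ··a··> q2
Trace ⟨b⟩ through P, begin at {p0}:
  [1] b ⇒ {p3}
  P completes σ.
Trace ⟨b⟩ through Q, begin at {q0}:
  [1] b ⇒ ∅ (Q stuck)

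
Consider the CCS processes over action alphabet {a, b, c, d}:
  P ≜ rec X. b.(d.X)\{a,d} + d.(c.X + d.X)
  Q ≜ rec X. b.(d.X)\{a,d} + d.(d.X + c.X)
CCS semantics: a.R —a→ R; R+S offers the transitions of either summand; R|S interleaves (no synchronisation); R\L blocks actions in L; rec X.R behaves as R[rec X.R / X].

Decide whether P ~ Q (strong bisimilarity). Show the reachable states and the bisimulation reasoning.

P ~ Q

LTS(P): 3 reachable states
  m0 = rec X. b.(d.X)\{a,d} + d.(c.X + d.X) ⊢ --b--▸ m1, --d--▸ m2
  m1 = (d.(rec X. b.(d.X)\{a,d} + d.(c.X + d.X)))\{a,d} ⊢ ∅
  m2 = c.(rec X. b.(d.X)\{a,d} + d.(c.X + d.X)) + d.(rec X. b.(d.X)\{a,d} + d.(c.X + d.X)) ⊢ --c--▸ m0, --d--▸ m0
LTS(Q): 3 reachable states
  n0 = rec X. b.(d.X)\{a,d} + d.(d.X + c.X) ⊢ --b--▸ n1, --d--▸ n2
  n1 = (d.(rec X. b.(d.X)\{a,d} + d.(d.X + c.X)))\{a,d} ⊢ ∅
  n2 = d.(rec X. b.(d.X)\{a,d} + d.(d.X + c.X)) + c.(rec X. b.(d.X)\{a,d} + d.(d.X + c.X)) ⊢ --c--▸ n0, --d--▸ n0
Coarsest stable partition (strong bisimilarity classes):
  B0 = {m0, n0}
  B1 = {m1, n1}
  B2 = {m2, n2}
m0 ∈ B0, n0 ∈ B0 → same block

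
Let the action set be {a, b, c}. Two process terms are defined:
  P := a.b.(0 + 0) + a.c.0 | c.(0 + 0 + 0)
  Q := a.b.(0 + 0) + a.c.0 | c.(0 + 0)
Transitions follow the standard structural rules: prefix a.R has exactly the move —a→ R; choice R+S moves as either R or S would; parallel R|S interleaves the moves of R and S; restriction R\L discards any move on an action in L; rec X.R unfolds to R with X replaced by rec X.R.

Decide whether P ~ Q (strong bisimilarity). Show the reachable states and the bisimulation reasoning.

P's transition system — 8 states:
  u0 = a.b.(0 + 0) + a.c.0 | c.(0 + 0 + 0) :: =a=> u1, =a=> u2, =c=> u3
  u1 = b.(0 + 0) :: =b=> u4
  u2 = c.0 | c.(0 + 0 + 0) :: =c=> u5, =c=> u6
  u3 = a.c.0 | (0 + 0 + 0) :: =a=> u6
  u4 = 0 + 0 :: stopped
  u5 = 0 | c.(0 + 0 + 0) :: =c=> u7
  u6 = c.0 | (0 + 0 + 0) :: =c=> u7
  u7 = 0 | (0 + 0 + 0) :: stopped
Q's transition system — 8 states:
  v0 = a.b.(0 + 0) + a.c.0 | c.(0 + 0) :: =a=> v1, =a=> v2, =c=> v3
  v1 = b.(0 + 0) :: =b=> v4
  v2 = c.0 | c.(0 + 0) :: =c=> v5, =c=> v6
  v3 = a.c.0 | (0 + 0) :: =a=> v6
  v4 = 0 + 0 :: stopped
  v5 = 0 | c.(0 + 0) :: =c=> v7
  v6 = c.0 | (0 + 0) :: =c=> v7
  v7 = 0 | (0 + 0) :: stopped
Bisimilarity quotient blocks:
  B0 = {u0, v0}
  B1 = {u3, v3}
  B2 = {u5, u6, v5, v6}
  B3 = {u4, u7, v4, v7}
  B4 = {u1, v1}
  B5 = {u2, v2}
u0 ∈ B0, v0 ∈ B0 → same block

YES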